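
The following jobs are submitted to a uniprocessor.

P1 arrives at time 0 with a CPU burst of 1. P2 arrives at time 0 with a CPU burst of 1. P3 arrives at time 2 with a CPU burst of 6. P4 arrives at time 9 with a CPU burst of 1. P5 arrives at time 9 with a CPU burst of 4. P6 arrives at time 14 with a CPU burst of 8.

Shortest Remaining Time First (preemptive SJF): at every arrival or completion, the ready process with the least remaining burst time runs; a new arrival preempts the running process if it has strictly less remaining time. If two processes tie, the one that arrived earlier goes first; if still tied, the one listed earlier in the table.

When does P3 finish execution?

Gantt: | P1 0-1 | P2 1-2 | P3 2-8 | idle 8-9 | P4 9-10 | P5 10-14 | P6 14-22 |
Completion: P1=1  P2=2  P3=8  P4=10  P5=14  P6=22
Turnaround (C−A): P1=1  P2=2  P3=6  P4=1  P5=5  P6=8

8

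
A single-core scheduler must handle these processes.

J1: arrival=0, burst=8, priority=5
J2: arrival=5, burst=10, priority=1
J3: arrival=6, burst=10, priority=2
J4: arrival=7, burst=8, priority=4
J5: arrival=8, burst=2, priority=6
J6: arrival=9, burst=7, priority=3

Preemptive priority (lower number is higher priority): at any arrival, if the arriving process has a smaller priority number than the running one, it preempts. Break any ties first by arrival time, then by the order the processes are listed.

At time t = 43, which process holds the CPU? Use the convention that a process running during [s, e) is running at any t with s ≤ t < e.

Gantt: | J1 0-5 | J2 5-15 | J3 15-25 | J6 25-32 | J4 32-40 | J1 40-43 | J5 43-45 |
Completion: J1=43  J2=15  J3=25  J4=40  J5=45  J6=32
Turnaround (C−A): J1=43  J2=10  J3=19  J4=33  J5=37  J6=23

J5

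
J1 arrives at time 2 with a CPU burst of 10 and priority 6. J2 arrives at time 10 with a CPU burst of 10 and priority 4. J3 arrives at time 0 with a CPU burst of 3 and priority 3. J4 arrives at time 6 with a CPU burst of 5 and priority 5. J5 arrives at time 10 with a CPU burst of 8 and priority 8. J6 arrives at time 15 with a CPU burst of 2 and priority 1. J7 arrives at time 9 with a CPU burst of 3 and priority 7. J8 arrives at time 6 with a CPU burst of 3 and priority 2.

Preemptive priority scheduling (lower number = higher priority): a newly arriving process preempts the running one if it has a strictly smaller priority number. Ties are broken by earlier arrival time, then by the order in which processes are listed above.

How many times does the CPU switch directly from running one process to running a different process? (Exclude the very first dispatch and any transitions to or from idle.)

10

Timeline: | J3 0-3 | J1 3-6 | J8 6-9 | J4 9-10 | J2 10-15 | J6 15-17 | J2 17-22 | J4 22-26 | J1 26-33 | J7 33-36 | J5 36-44 |
Completion: J1=33  J2=22  J3=3  J4=26  J5=44  J6=17  J7=36  J8=9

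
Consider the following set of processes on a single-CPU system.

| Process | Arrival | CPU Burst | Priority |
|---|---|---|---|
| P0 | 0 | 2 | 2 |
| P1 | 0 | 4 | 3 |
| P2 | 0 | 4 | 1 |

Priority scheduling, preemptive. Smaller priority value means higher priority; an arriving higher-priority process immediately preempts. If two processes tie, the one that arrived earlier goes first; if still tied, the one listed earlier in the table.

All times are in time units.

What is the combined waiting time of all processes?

10

Schedule: | P2 0-4 | P0 4-6 | P1 6-10 |
Completion: P0=6  P1=10  P2=4
Waiting = turnaround − burst: P0=4, P1=6, P2=0
Total waiting = 4 + 6 + 0 = 10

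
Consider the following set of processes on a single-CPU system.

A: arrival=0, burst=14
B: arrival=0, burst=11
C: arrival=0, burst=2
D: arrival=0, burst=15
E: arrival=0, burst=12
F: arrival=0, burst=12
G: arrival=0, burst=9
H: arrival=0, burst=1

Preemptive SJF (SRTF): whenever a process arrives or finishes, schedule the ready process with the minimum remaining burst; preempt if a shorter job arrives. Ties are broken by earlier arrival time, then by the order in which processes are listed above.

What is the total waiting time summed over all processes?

182

Timeline: | H 0-1 | C 1-3 | G 3-12 | B 12-23 | E 23-35 | F 35-47 | A 47-61 | D 61-76 |
Completion: A=61  B=23  C=3  D=76  E=35  F=47  G=12  H=1
Turnaround (C−A): A=61  B=23  C=3  D=76  E=35  F=47  G=12  H=1
Waiting = turnaround − burst: A=47, B=12, C=1, D=61, E=23, F=35, G=3, H=0
Total waiting = 47 + 12 + 1 + 61 + 23 + 35 + 3 + 0 = 182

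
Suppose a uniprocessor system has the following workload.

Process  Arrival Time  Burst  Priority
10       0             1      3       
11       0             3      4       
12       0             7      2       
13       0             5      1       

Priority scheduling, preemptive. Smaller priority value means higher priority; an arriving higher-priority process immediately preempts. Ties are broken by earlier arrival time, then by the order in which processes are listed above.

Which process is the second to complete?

Gantt: | 13 0-5 | 12 5-12 | 10 12-13 | 11 13-16 |
Completion: 10=13  11=16  12=12  13=5
Turnaround (C−A): 10=13  11=16  12=12  13=5
Finish order: 13 → 12 → 10 → 11

12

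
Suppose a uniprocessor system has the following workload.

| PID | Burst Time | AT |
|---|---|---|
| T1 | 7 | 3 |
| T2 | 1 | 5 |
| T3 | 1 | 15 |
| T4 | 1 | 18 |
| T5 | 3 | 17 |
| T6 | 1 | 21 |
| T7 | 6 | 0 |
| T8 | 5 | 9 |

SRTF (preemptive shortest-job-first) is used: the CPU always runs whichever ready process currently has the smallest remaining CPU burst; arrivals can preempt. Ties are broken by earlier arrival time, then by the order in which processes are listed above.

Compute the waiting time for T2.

1

Gantt: | T7 0-6 | T2 6-7 | T1 7-14 | T8 14-15 | T3 15-16 | T8 16-18 | T4 18-19 | T8 19-21 | T6 21-22 | T5 22-25 |
Completion: T1=14  T2=7  T3=16  T4=19  T5=25  T6=22  T7=6  T8=21
Turnaround (C−A): T1=11  T2=2  T3=1  T4=1  T5=8  T6=1  T7=6  T8=12
Waiting(T2) = turnaround − burst = 2 − 1 = 1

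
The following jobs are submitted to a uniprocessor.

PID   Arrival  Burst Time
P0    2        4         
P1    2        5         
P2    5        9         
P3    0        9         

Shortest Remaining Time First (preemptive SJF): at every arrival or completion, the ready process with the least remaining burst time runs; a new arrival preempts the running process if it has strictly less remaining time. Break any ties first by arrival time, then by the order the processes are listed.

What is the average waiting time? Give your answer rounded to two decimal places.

6.50

Schedule: | P3 0-2 | P0 2-6 | P1 6-11 | P3 11-18 | P2 18-27 |
Completion: P0=6  P1=11  P2=27  P3=18
Turnaround (C−A): P0=4  P1=9  P2=22  P3=18
Waiting times: P0=0, P1=4, P2=13, P3=9
Average waiting = (0+4+13+9) / 4 = 26/4 = 6.50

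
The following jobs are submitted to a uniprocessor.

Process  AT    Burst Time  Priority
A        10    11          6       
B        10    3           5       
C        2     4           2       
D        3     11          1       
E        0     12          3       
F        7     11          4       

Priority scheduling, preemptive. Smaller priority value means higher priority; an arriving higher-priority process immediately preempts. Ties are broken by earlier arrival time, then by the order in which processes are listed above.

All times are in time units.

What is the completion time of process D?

Timeline: | E 0-2 | C 2-3 | D 3-14 | C 14-17 | E 17-27 | F 27-38 | B 38-41 | A 41-52 |
Completion: A=52  B=41  C=17  D=14  E=27  F=38
Turnaround (C−A): A=42  B=31  C=15  D=11  E=27  F=31

14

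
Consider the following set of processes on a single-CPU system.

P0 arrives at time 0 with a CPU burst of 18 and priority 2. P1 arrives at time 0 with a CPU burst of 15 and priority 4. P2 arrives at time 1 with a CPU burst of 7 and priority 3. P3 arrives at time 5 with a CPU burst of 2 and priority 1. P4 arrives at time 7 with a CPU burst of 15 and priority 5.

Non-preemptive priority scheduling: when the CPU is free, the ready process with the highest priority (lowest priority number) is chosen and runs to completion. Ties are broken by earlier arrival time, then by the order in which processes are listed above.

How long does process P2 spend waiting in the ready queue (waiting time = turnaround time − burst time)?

Gantt: | P0 0-18 | P3 18-20 | P2 20-27 | P1 27-42 | P4 42-57 |
Completion: P0=18  P1=42  P2=27  P3=20  P4=57
Turnaround (C−A): P0=18  P1=42  P2=26  P3=15  P4=50
Waiting(P2) = turnaround − burst = 26 − 7 = 19

19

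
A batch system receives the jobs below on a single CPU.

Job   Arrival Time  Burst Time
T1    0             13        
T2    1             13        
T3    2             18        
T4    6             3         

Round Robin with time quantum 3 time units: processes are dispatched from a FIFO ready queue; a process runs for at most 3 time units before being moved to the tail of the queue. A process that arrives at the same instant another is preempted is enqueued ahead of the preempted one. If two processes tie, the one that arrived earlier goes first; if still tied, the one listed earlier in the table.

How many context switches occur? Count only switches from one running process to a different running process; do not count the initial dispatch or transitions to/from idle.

15

Timeline: | T1 0-3 | T2 3-6 | T3 6-9 | T1 9-12 | T4 12-15 | T2 15-18 | T3 18-21 | T1 21-24 | T2 24-27 | T3 27-30 | T1 30-33 | T2 33-36 | T3 36-39 | T1 39-40 | T2 40-41 | T3 41-47 |
Completion: T1=40  T2=41  T3=47  T4=15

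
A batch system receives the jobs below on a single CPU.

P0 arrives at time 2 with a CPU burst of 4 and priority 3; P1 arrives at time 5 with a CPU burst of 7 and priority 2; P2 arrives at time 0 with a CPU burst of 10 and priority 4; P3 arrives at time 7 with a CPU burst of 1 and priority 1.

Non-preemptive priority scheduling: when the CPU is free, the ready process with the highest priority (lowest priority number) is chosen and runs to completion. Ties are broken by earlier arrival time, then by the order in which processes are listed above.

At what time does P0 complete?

Timeline: | P2 0-10 | P3 10-11 | P1 11-18 | P0 18-22 |
Completion: P0=22  P1=18  P2=10  P3=11

22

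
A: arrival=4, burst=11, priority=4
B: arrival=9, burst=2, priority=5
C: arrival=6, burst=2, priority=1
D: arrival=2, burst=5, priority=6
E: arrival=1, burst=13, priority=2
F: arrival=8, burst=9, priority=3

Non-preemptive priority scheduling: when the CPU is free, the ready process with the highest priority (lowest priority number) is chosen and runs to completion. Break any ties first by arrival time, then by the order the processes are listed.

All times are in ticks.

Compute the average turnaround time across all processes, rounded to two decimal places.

Schedule: | idle 0-1 | E 1-14 | C 14-16 | F 16-25 | A 25-36 | B 36-38 | D 38-43 |
Completion: A=36  B=38  C=16  D=43  E=14  F=25
Turnaround times: A=32, B=29, C=10, D=41, E=13, F=17
Average turnaround = (32+29+10+41+13+17) / 6 = 142/6 = 23.67

23.67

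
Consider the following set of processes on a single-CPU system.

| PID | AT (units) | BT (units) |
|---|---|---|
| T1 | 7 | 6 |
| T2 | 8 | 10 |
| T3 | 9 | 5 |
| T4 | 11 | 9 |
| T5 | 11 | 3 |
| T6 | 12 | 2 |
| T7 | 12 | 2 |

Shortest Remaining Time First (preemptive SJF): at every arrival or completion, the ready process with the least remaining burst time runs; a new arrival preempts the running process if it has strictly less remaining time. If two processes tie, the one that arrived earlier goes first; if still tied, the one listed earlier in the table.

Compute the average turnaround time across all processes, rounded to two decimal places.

Schedule: | idle 0-7 | T1 7-13 | T6 13-15 | T7 15-17 | T5 17-20 | T3 20-25 | T4 25-34 | T2 34-44 |
Completion: T1=13  T2=44  T3=25  T4=34  T5=20  T6=15  T7=17
Turnaround times: T1=6, T2=36, T3=16, T4=23, T5=9, T6=3, T7=5
Average turnaround = (6+36+16+23+9+3+5) / 7 = 98/7 = 14.00

14.00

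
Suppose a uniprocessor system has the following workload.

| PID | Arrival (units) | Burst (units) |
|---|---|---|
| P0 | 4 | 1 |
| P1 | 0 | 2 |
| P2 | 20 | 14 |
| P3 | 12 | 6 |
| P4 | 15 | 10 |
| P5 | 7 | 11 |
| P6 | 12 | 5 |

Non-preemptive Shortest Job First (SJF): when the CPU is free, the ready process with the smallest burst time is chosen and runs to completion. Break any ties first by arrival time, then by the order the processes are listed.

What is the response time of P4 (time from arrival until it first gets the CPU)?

14

Timeline: | P1 0-2 | idle 2-4 | P0 4-5 | idle 5-7 | P5 7-18 | P6 18-23 | P3 23-29 | P4 29-39 | P2 39-53 |
Completion: P0=5  P1=2  P2=53  P3=29  P4=39  P5=18  P6=23
Turnaround (C−A): P0=1  P1=2  P2=33  P3=17  P4=24  P5=11  P6=11
Response(P4) = first start − arrival = 29 − 15 = 14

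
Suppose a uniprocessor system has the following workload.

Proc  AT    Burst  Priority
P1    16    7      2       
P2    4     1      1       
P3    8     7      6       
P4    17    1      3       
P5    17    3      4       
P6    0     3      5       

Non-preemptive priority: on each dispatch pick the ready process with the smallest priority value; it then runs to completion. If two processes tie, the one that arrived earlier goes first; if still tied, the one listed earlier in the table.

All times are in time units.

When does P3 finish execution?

15

Gantt: | P6 0-3 | idle 3-4 | P2 4-5 | idle 5-8 | P3 8-15 | idle 15-16 | P1 16-23 | P4 23-24 | P5 24-27 |
Completion: P1=23  P2=5  P3=15  P4=24  P5=27  P6=3
Turnaround (C−A): P1=7  P2=1  P3=7  P4=7  P5=10  P6=3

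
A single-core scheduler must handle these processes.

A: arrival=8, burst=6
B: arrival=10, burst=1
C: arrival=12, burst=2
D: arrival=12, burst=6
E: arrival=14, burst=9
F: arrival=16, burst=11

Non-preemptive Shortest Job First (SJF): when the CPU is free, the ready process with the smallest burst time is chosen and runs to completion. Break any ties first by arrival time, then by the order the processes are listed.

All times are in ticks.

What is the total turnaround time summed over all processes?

72

Timeline: | idle 0-8 | A 8-14 | B 14-15 | C 15-17 | D 17-23 | E 23-32 | F 32-43 |
Completion: A=14  B=15  C=17  D=23  E=32  F=43
Turnaround = completion − arrival: A=6, B=5, C=5, D=11, E=18, F=27
Total turnaround = 6 + 5 + 5 + 11 + 18 + 27 = 72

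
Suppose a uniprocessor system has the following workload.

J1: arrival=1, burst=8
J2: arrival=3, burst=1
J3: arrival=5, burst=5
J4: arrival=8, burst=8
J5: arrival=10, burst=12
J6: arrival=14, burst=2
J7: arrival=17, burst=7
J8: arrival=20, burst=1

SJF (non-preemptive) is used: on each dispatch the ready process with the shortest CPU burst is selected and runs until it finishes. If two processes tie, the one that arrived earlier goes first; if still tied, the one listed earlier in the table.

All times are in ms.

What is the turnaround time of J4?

Timeline: | idle 0-1 | J1 1-9 | J2 9-10 | J3 10-15 | J6 15-17 | J7 17-24 | J8 24-25 | J4 25-33 | J5 33-45 |
Completion: J1=9  J2=10  J3=15  J4=33  J5=45  J6=17  J7=24  J8=25
Turnaround(J4) = completion − arrival = 33 − 8 = 25

25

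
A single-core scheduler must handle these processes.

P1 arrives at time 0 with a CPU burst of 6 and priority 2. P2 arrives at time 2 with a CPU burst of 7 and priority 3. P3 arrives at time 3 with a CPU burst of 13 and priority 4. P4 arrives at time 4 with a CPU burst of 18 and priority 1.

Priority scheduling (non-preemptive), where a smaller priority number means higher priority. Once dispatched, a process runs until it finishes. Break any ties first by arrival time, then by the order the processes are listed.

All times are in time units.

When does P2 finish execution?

Gantt: | P1 0-6 | P4 6-24 | P2 24-31 | P3 31-44 |
Completion: P1=6  P2=31  P3=44  P4=24

31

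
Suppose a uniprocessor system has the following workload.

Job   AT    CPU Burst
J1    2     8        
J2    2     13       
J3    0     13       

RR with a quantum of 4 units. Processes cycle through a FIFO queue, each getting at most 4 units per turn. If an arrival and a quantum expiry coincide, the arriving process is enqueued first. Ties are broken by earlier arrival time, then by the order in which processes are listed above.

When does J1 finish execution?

Schedule: | J3 0-4 | J1 4-8 | J2 8-12 | J3 12-16 | J1 16-20 | J2 20-24 | J3 24-28 | J2 28-32 | J3 32-33 | J2 33-34 |
Completion: J1=20  J2=34  J3=33

20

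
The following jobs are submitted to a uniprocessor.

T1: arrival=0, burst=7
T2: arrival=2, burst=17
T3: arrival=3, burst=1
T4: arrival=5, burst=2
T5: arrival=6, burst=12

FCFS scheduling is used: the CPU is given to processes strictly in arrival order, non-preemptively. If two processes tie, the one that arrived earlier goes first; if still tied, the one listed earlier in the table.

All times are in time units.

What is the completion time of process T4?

27

Gantt: | T1 0-7 | T2 7-24 | T3 24-25 | T4 25-27 | T5 27-39 |
Completion: T1=7  T2=24  T3=25  T4=27  T5=39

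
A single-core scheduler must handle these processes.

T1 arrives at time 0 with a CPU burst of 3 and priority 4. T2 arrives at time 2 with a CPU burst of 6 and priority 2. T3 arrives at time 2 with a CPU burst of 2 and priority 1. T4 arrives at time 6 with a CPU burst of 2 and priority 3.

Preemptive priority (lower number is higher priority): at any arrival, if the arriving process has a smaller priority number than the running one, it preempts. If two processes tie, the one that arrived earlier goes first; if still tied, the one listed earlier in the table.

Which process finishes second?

T2

Schedule: | T1 0-2 | T3 2-4 | T2 4-10 | T4 10-12 | T1 12-13 |
Completion: T1=13  T2=10  T3=4  T4=12
Turnaround (C−A): T1=13  T2=8  T3=2  T4=6
Finish order: T3 → T2 → T4 → T1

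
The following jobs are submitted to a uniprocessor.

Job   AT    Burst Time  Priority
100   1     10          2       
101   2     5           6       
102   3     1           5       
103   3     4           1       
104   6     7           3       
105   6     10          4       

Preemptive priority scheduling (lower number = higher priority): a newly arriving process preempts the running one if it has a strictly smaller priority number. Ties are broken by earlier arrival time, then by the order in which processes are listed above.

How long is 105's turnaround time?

26

Gantt: | idle 0-1 | 100 1-3 | 103 3-7 | 100 7-15 | 104 15-22 | 105 22-32 | 102 32-33 | 101 33-38 |
Completion: 100=15  101=38  102=33  103=7  104=22  105=32
Turnaround (C−A): 100=14  101=36  102=30  103=4  104=16  105=26
Turnaround(105) = completion − arrival = 32 − 6 = 26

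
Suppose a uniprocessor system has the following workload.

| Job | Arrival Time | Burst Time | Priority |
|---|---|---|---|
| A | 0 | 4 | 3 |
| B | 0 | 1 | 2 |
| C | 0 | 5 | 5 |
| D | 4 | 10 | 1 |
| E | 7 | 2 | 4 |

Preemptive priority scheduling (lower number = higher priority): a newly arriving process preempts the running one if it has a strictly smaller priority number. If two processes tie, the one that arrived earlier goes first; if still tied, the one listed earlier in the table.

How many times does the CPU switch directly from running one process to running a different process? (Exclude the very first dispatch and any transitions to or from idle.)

5

Timeline: | B 0-1 | A 1-4 | D 4-14 | A 14-15 | E 15-17 | C 17-22 |
Completion: A=15  B=1  C=22  D=14  E=17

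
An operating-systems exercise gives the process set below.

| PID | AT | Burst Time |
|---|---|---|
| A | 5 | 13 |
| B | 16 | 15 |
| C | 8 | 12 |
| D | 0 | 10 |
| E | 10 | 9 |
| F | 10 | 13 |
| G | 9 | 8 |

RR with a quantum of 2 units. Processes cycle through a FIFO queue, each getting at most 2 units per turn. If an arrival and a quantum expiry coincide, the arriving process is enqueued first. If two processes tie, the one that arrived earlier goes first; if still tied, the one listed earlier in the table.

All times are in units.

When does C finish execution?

Schedule: | D 0-6 | A 6-8 | D 8-10 | C 10-12 | A 12-14 | G 14-16 | E 16-18 | F 18-20 | D 20-22 | C 22-24 | A 24-26 | B 26-28 | G 28-30 | E 30-32 | F 32-34 | C 34-36 | A 36-38 | B 38-40 | G 40-42 | E 42-44 | F 44-46 | C 46-48 | A 48-50 | B 50-52 | G 52-54 | E 54-56 | F 56-58 | C 58-60 | A 60-62 | B 62-64 | E 64-65 | F 65-67 | C 67-69 | A 69-70 | B 70-72 | F 72-74 | B 74-76 | F 76-77 | B 77-80 |
Completion: A=70  B=80  C=69  D=22  E=65  F=77  G=54
Turnaround (C−A): A=65  B=64  C=61  D=22  E=55  F=67  G=45

69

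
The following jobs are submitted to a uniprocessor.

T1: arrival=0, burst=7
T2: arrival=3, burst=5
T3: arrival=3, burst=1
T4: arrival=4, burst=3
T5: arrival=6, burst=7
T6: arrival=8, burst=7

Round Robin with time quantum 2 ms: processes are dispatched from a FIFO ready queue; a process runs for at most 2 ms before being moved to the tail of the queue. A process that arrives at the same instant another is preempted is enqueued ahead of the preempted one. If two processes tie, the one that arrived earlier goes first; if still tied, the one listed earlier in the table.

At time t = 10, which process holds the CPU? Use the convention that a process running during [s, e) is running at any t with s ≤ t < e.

T1

Gantt: | T1 0-4 | T2 4-6 | T3 6-7 | T4 7-9 | T1 9-11 | T5 11-13 | T2 13-15 | T6 15-17 | T4 17-18 | T1 18-19 | T5 19-21 | T2 21-22 | T6 22-24 | T5 24-26 | T6 26-28 | T5 28-29 | T6 29-30 |
Completion: T1=19  T2=22  T3=7  T4=18  T5=29  T6=30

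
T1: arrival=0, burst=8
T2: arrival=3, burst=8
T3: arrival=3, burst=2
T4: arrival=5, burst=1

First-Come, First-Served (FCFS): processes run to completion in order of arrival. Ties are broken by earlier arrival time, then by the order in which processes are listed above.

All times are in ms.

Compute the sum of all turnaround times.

50

Schedule: | T1 0-8 | T2 8-16 | T3 16-18 | T4 18-19 |
Completion: T1=8  T2=16  T3=18  T4=19
Turnaround = completion − arrival: T1=8, T2=13, T3=15, T4=14
Total turnaround = 8 + 13 + 15 + 14 = 50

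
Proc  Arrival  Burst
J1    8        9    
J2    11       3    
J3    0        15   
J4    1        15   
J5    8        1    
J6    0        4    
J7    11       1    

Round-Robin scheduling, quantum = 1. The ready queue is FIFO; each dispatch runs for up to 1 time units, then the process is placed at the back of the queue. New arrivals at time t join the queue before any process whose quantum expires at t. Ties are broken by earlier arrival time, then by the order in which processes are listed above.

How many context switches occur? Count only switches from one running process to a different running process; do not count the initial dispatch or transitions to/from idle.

47

Schedule: | J3 0-1 | J6 1-2 | J4 2-3 | J3 3-4 | J6 4-5 | J4 5-6 | J3 6-7 | J6 7-8 | J4 8-9 | J3 9-10 | J1 10-11 | J5 11-12 | J6 12-13 | J4 13-14 | J3 14-15 | J2 15-16 | J7 16-17 | J1 17-18 | J4 18-19 | J3 19-20 | J2 20-21 | J1 21-22 | J4 22-23 | J3 23-24 | J2 24-25 | J1 25-26 | J4 26-27 | J3 27-28 | J1 28-29 | J4 29-30 | J3 30-31 | J1 31-32 | J4 32-33 | J3 33-34 | J1 34-35 | J4 35-36 | J3 36-37 | J1 37-38 | J4 38-39 | J3 39-40 | J1 40-41 | J4 41-42 | J3 42-43 | J4 43-44 | J3 44-45 | J4 45-46 | J3 46-47 | J4 47-48 |
Completion: J1=41  J2=25  J3=47  J4=48  J5=12  J6=13  J7=17
Turnaround (C−A): J1=33  J2=14  J3=47  J4=47  J5=4  J6=13  J7=6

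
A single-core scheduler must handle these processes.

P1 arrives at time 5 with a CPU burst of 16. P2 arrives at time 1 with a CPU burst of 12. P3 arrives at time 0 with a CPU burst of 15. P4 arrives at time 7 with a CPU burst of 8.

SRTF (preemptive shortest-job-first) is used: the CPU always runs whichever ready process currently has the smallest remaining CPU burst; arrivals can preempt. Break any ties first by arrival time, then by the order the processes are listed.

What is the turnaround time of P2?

Timeline: | P3 0-1 | P2 1-13 | P4 13-21 | P3 21-35 | P1 35-51 |
Completion: P1=51  P2=13  P3=35  P4=21
Turnaround (C−A): P1=46  P2=12  P3=35  P4=14
Turnaround(P2) = completion − arrival = 13 − 1 = 12

12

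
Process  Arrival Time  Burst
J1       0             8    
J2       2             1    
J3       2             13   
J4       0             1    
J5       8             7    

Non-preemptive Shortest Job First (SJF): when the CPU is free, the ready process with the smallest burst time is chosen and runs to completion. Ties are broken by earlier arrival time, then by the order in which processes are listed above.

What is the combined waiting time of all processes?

Gantt: | J4 0-1 | J1 1-9 | J2 9-10 | J5 10-17 | J3 17-30 |
Completion: J1=9  J2=10  J3=30  J4=1  J5=17
Turnaround (C−A): J1=9  J2=8  J3=28  J4=1  J5=9
Waiting = turnaround − burst: J1=1, J2=7, J3=15, J4=0, J5=2
Total waiting = 1 + 7 + 15 + 0 + 2 = 25

25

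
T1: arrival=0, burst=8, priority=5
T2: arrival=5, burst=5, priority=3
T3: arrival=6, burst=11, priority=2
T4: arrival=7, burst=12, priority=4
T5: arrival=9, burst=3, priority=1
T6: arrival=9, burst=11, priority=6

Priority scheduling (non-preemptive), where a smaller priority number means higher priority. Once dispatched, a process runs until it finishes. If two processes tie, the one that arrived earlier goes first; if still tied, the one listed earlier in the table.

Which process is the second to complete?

T3

Timeline: | T1 0-8 | T3 8-19 | T5 19-22 | T2 22-27 | T4 27-39 | T6 39-50 |
Completion: T1=8  T2=27  T3=19  T4=39  T5=22  T6=50
Turnaround (C−A): T1=8  T2=22  T3=13  T4=32  T5=13  T6=41
Finish order: T1 → T3 → T5 → T2 → T4 → T6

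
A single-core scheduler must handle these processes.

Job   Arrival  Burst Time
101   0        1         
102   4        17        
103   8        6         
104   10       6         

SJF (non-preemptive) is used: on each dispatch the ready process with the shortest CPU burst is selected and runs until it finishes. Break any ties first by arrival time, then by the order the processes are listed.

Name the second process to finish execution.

102

Gantt: | 101 0-1 | idle 1-4 | 102 4-21 | 103 21-27 | 104 27-33 |
Completion: 101=1  102=21  103=27  104=33
Finish order: 101 → 102 → 103 → 104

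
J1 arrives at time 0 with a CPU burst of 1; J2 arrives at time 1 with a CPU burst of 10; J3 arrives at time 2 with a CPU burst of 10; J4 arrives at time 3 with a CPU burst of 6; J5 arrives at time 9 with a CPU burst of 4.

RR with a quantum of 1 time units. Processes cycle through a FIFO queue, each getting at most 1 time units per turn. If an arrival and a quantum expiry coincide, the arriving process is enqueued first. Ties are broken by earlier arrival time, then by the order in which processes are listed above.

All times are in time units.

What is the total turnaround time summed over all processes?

Gantt: | J1 0-1 | J2 1-2 | J3 2-3 | J2 3-4 | J4 4-5 | J3 5-6 | J2 6-7 | J4 7-8 | J3 8-9 | J2 9-10 | J4 10-11 | J5 11-12 | J3 12-13 | J2 13-14 | J4 14-15 | J5 15-16 | J3 16-17 | J2 17-18 | J4 18-19 | J5 19-20 | J3 20-21 | J2 21-22 | J4 22-23 | J5 23-24 | J3 24-25 | J2 25-26 | J3 26-27 | J2 27-28 | J3 28-29 | J2 29-30 | J3 30-31 |
Completion: J1=1  J2=30  J3=31  J4=23  J5=24
Turnaround (C−A): J1=1  J2=29  J3=29  J4=20  J5=15
Turnaround = completion − arrival: J1=1, J2=29, J3=29, J4=20, J5=15
Total turnaround = 1 + 29 + 29 + 20 + 15 = 94

94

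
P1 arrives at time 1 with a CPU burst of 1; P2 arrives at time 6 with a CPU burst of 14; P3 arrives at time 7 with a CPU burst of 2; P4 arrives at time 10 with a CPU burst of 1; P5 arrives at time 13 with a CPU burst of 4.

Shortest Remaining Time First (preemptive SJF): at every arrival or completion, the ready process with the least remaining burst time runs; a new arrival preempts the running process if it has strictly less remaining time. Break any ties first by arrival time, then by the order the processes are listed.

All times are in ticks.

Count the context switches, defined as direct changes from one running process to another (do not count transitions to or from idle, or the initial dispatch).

6

Gantt: | idle 0-1 | P1 1-2 | idle 2-6 | P2 6-7 | P3 7-9 | P2 9-10 | P4 10-11 | P2 11-13 | P5 13-17 | P2 17-27 |
Completion: P1=2  P2=27  P3=9  P4=11  P5=17
Turnaround (C−A): P1=1  P2=21  P3=2  P4=1  P5=4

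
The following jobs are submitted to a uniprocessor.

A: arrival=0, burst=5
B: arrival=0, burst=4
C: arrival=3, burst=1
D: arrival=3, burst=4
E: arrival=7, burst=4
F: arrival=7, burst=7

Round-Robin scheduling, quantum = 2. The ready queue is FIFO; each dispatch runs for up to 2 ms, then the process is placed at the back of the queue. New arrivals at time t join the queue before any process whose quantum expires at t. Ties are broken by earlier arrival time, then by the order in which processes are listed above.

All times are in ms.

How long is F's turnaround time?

18

Schedule: | A 0-2 | B 2-4 | A 4-6 | C 6-7 | D 7-9 | B 9-11 | A 11-12 | E 12-14 | F 14-16 | D 16-18 | E 18-20 | F 20-25 |
Completion: A=12  B=11  C=7  D=18  E=20  F=25
Turnaround (C−A): A=12  B=11  C=4  D=15  E=13  F=18
Turnaround(F) = completion − arrival = 25 − 7 = 18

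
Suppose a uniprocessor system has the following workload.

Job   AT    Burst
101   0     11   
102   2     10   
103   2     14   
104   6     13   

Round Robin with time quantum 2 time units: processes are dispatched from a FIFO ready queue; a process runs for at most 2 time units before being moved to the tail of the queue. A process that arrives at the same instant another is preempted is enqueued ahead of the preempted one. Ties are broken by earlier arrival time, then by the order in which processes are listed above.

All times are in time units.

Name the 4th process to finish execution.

Timeline: | 101 0-2 | 102 2-4 | 103 4-6 | 101 6-8 | 102 8-10 | 104 10-12 | 103 12-14 | 101 14-16 | 102 16-18 | 104 18-20 | 103 20-22 | 101 22-24 | 102 24-26 | 104 26-28 | 103 28-30 | 101 30-32 | 102 32-34 | 104 34-36 | 103 36-38 | 101 38-39 | 104 39-41 | 103 41-43 | 104 43-45 | 103 45-47 | 104 47-48 |
Completion: 101=39  102=34  103=47  104=48
Turnaround (C−A): 101=39  102=32  103=45  104=42
Finish order: 102 → 101 → 103 → 104

104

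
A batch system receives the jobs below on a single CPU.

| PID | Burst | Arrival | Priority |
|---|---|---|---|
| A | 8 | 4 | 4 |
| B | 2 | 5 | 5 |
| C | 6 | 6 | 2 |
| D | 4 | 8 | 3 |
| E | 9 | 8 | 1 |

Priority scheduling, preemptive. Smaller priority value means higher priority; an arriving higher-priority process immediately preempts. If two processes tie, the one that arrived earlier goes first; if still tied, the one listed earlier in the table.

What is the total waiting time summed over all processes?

Gantt: | idle 0-4 | A 4-6 | C 6-8 | E 8-17 | C 17-21 | D 21-25 | A 25-31 | B 31-33 |
Completion: A=31  B=33  C=21  D=25  E=17
Turnaround (C−A): A=27  B=28  C=15  D=17  E=9
Waiting = turnaround − burst: A=19, B=26, C=9, D=13, E=0
Total waiting = 19 + 26 + 9 + 13 + 0 = 67

67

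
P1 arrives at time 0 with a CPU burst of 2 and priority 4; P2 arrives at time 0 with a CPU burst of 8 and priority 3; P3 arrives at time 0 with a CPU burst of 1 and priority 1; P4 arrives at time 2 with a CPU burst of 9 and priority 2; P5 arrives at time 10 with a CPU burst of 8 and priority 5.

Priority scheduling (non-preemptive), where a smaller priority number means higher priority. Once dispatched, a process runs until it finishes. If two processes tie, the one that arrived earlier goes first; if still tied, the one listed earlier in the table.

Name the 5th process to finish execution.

Gantt: | P3 0-1 | P2 1-9 | P4 9-18 | P1 18-20 | P5 20-28 |
Completion: P1=20  P2=9  P3=1  P4=18  P5=28
Turnaround (C−A): P1=20  P2=9  P3=1  P4=16  P5=18
Finish order: P3 → P2 → P4 → P1 → P5

P5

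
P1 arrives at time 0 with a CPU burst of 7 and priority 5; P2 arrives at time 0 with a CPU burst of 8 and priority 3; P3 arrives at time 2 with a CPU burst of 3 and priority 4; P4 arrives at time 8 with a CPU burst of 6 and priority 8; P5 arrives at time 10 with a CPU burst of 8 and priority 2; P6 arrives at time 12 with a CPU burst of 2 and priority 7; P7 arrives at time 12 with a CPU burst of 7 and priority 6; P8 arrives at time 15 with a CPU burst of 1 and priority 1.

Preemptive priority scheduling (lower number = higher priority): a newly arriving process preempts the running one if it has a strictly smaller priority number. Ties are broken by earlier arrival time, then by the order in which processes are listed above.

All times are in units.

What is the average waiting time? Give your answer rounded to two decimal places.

Gantt: | P2 0-8 | P3 8-10 | P5 10-15 | P8 15-16 | P5 16-19 | P3 19-20 | P1 20-27 | P7 27-34 | P6 34-36 | P4 36-42 |
Completion: P1=27  P2=8  P3=20  P4=42  P5=19  P6=36  P7=34  P8=16
Turnaround (C−A): P1=27  P2=8  P3=18  P4=34  P5=9  P6=24  P7=22  P8=1
Waiting times: P1=20, P2=0, P3=15, P4=28, P5=1, P6=22, P7=15, P8=0
Average waiting = (20+0+15+28+1+22+15+0) / 8 = 101/8 = 12.63

12.63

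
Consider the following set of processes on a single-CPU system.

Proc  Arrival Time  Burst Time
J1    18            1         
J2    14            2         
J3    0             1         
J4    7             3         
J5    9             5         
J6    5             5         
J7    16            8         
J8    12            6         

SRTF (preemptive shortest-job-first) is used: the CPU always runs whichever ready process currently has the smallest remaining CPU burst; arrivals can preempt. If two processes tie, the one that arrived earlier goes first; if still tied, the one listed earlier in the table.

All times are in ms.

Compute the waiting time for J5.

7

Timeline: | J3 0-1 | idle 1-5 | J6 5-10 | J4 10-13 | J5 13-14 | J2 14-16 | J5 16-18 | J1 18-19 | J5 19-21 | J8 21-27 | J7 27-35 |
Completion: J1=19  J2=16  J3=1  J4=13  J5=21  J6=10  J7=35  J8=27
Turnaround (C−A): J1=1  J2=2  J3=1  J4=6  J5=12  J6=5  J7=19  J8=15
Waiting(J5) = turnaround − burst = 12 − 5 = 7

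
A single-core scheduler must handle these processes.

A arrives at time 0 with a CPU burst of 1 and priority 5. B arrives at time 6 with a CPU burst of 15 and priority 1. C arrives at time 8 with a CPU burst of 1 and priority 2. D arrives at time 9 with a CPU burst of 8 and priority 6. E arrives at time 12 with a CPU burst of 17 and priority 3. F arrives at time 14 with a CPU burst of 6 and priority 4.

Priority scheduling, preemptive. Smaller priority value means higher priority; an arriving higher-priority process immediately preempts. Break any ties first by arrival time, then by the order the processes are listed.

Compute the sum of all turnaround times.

Gantt: | A 0-1 | idle 1-6 | B 6-21 | C 21-22 | E 22-39 | F 39-45 | D 45-53 |
Completion: A=1  B=21  C=22  D=53  E=39  F=45
Turnaround (C−A): A=1  B=15  C=14  D=44  E=27  F=31
Turnaround = completion − arrival: A=1, B=15, C=14, D=44, E=27, F=31
Total turnaround = 1 + 15 + 14 + 44 + 27 + 31 = 132

132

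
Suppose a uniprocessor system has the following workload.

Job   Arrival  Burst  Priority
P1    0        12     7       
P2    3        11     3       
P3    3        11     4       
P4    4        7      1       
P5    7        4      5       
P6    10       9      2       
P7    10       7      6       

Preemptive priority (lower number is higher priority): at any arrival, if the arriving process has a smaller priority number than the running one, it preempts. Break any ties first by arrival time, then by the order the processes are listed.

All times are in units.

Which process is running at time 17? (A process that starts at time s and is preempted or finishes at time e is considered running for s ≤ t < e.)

Timeline: | P1 0-3 | P2 3-4 | P4 4-11 | P6 11-20 | P2 20-30 | P3 30-41 | P5 41-45 | P7 45-52 | P1 52-61 |
Completion: P1=61  P2=30  P3=41  P4=11  P5=45  P6=20  P7=52

P6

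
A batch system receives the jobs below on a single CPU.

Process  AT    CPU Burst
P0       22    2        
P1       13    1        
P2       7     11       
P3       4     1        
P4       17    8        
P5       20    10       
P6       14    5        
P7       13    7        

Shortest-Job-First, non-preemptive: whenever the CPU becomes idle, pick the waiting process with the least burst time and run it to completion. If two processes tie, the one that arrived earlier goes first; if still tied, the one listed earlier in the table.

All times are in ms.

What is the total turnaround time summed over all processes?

Gantt: | idle 0-4 | P3 4-5 | idle 5-7 | P2 7-18 | P1 18-19 | P6 19-24 | P0 24-26 | P7 26-33 | P4 33-41 | P5 41-51 |
Completion: P0=26  P1=19  P2=18  P3=5  P4=41  P5=51  P6=24  P7=33
Turnaround = completion − arrival: P0=4, P1=6, P2=11, P3=1, P4=24, P5=31, P6=10, P7=20
Total turnaround = 4 + 6 + 11 + 1 + 24 + 31 + 10 + 20 = 107

107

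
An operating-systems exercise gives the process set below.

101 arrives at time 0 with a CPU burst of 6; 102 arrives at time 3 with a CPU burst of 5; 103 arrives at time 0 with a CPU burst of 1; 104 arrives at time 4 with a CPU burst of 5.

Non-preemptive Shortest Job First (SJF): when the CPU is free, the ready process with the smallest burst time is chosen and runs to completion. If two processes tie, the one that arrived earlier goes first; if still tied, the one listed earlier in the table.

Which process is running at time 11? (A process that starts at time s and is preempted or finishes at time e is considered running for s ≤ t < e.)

Gantt: | 103 0-1 | 101 1-7 | 102 7-12 | 104 12-17 |
Completion: 101=7  102=12  103=1  104=17
Turnaround (C−A): 101=7  102=9  103=1  104=13

102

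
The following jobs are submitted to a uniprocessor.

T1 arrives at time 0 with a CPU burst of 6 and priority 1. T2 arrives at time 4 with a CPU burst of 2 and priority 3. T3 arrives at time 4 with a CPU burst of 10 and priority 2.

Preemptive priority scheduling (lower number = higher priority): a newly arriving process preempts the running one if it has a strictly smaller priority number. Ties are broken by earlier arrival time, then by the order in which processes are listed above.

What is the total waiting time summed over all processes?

14

Schedule: | T1 0-6 | T3 6-16 | T2 16-18 |
Completion: T1=6  T2=18  T3=16
Turnaround (C−A): T1=6  T2=14  T3=12
Waiting = turnaround − burst: T1=0, T2=12, T3=2
Total waiting = 0 + 12 + 2 = 14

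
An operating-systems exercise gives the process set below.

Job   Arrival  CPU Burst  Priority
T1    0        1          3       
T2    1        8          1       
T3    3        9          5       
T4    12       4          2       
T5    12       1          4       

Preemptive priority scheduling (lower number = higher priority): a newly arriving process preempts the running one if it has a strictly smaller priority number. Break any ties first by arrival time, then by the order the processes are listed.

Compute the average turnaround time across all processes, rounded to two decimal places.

Schedule: | T1 0-1 | T2 1-9 | T3 9-12 | T4 12-16 | T5 16-17 | T3 17-23 |
Completion: T1=1  T2=9  T3=23  T4=16  T5=17
Turnaround times: T1=1, T2=8, T3=20, T4=4, T5=5
Average turnaround = (1+8+20+4+5) / 5 = 38/5 = 7.60

7.60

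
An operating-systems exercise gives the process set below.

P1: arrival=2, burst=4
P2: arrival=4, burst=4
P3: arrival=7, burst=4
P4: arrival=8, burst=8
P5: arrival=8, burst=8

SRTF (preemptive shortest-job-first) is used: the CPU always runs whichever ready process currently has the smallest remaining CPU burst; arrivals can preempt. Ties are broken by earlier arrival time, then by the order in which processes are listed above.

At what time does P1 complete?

Gantt: | idle 0-2 | P1 2-6 | P2 6-10 | P3 10-14 | P4 14-22 | P5 22-30 |
Completion: P1=6  P2=10  P3=14  P4=22  P5=30
Turnaround (C−A): P1=4  P2=6  P3=7  P4=14  P5=22

6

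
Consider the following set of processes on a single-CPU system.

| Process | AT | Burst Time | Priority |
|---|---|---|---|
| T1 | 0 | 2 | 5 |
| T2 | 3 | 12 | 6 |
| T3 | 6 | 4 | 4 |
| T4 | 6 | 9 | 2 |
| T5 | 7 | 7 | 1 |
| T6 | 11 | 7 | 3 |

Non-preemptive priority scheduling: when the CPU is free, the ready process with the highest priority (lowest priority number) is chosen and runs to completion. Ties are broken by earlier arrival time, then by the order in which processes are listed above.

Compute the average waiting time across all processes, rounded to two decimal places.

Gantt: | T1 0-2 | idle 2-3 | T2 3-15 | T5 15-22 | T4 22-31 | T6 31-38 | T3 38-42 |
Completion: T1=2  T2=15  T3=42  T4=31  T5=22  T6=38
Waiting times: T1=0, T2=0, T3=32, T4=16, T5=8, T6=20
Average waiting = (0+0+32+16+8+20) / 6 = 76/6 = 12.67

12.67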